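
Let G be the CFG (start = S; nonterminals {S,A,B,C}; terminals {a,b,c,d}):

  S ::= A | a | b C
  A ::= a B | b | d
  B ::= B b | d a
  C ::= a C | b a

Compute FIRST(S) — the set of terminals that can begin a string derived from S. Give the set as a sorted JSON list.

FIRST sets, iterate to fixpoint:
pass 1:
  A via A→a B: +{a}
  A via A→b: +{b}
  A via A→d: +{d}
  B via B→d a: +{d}
  C via C→a C: +{a}
  C via C→b a: +{b}
  S via S→A: +{a,b,d}
  S: {a,b,d}  A: {a,b,d}  B: {d}  C: {a,b}
pass 2: done
  S: {a,b,d}  A: {a,b,d}  B: {d}  C: {a,b}

FIRST(S) = ["a", "b", "d"]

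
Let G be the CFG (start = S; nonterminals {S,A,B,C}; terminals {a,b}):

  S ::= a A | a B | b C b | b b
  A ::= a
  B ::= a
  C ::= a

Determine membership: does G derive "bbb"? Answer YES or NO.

Convert to CNF:
  S -> T0 A | T0 B | T1 T1 | T1 X2
  A -> a
  B -> a
  C -> a
  T0 -> a
  T1 -> b
  X2 -> C T1

CYK table (by increasing span):
  [0..0]={T1}  "b"  orig:{}
  [1..1]={T1}  "b"  orig:{}
  [2..2]={T1}  "b"  orig:{}
  [0..1]={S}  "bb"
  [1..2]={S}  "bb"
  [0..2]=∅  "bbb"

S ∉ T[0,2] ⇒ NO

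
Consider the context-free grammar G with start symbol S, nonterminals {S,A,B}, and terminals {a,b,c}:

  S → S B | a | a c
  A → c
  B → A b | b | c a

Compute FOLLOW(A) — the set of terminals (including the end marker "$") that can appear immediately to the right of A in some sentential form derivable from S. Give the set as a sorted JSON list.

FIRST iteration:
iter 1:
  A via A→c: +{c}
  B via B→A b: +{c}
  B via B→b: +{b}
  S via S→a: +{a}
  FIRST(S)={a}  FIRST(A)={c}  FIRST(B)={b,c}
iter 2: — fixpoint
  FIRST(S)={a}  FIRST(A)={c}  FIRST(B)={b,c}

FOLLOW iteration:
FOLLOW(S) := {$}
round 1:
  B→A b: FOLLOW(A) ⊇ FIRST(b) = {b}; new: +{b}
  S→S B: FOLLOW(S) ⊇ FIRST(B) = {b,c}; new: +{b,c}
  S→S B: FOLLOW(B) ⊇ FOLLOW(S) ⊇ {$,b,c}; new: +{$,b,c}
  S: {$,b,c}  A: {b}  B: {$,b,c}
round 2: (no change)
  S: {$,b,c}  A: {b}  B: {$,b,c}

FOLLOW(A) = ["b"]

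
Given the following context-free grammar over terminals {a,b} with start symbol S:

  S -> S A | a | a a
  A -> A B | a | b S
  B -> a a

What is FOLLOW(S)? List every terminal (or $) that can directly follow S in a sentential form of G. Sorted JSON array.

Compute FIRST by fixpoint:
round 1:
  A via A→a: +{a}
  A via A→b S: +{b}
  B via B→a a: +{a}
  S via S→a: +{a}
  FIRST(S)={a}  FIRST(A)={a,b}  FIRST(B)={a}
round 2: done
  FIRST(S)={a}  FIRST(A)={a,b}  FIRST(B)={a}

Compute FOLLOW by fixpoint:
seed FOLLOW(S) with $
[1]
  A→A B: FOLLOW(A) ⊇ FIRST(B) = {a}; new: +{a}
  A→A B: FOLLOW(B) ⊇ FOLLOW(A) ⊇ {a}; new: +{a}
  A→b S: FOLLOW(S) ⊇ FOLLOW(A) ⊇ {a}; new: +{a}
  S→S A: FOLLOW(S) ⊇ FIRST(A) = {a,b}; new: +{b}
  S→S A: FOLLOW(A) ⊇ FOLLOW(S) ⊇ {$,a,b}; new: +{$,b}
  FOLLOW(S)={$,a,b}  FOLLOW(A)={$,a,b}  FOLLOW(B)={a}
[2]
  A→A B: FOLLOW(B) ⊇ FOLLOW(A) ⊇ {$,a,b}; new: +{$,b}
  FOLLOW(S)={$,a,b}  FOLLOW(A)={$,a,b}  FOLLOW(B)={$,a,b}
[3] done
  FOLLOW(S)={$,a,b}  FOLLOW(A)={$,a,b}  FOLLOW(B)={$,a,b}

FOLLOW(S) = ["$", "a", "b"]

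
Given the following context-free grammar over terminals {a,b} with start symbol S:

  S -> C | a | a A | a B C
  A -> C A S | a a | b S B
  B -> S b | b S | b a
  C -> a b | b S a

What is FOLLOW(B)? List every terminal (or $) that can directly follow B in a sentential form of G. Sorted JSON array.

Compute FIRST by fixpoint:
round 1:
  A via A→a a: +{a}
  A via A→b S B: +{b}
  B via B→b S: +{b}
  C via C→a b: +{a}
  C via C→b S a: +{b}
  S via S→C: +{a,b}
  FIRST[S]={a,b}  FIRST[A]={a,b}  FIRST[B]={b}  FIRST[C]={a,b}
round 2:
  B via B→S b: +{a}
  FIRST[S]={a,b}  FIRST[A]={a,b}  FIRST[B]={a,b}  FIRST[C]={a,b}
round 3: (no change)
  FIRST[S]={a,b}  FIRST[A]={a,b}  FIRST[B]={a,b}  FIRST[C]={a,b}

Compute FOLLOW by fixpoint:
initialize: $ ∈ FOLLOW(S)
round 1:
  A→C A S: FOLLOW(C) ⊇ FIRST(A) = {a,b}; new: +{a,b}
  A→C A S: FOLLOW(A) ⊇ FIRST(S) = {a,b}; new: +{a,b}
  A→C A S: FOLLOW(S) ⊇ FOLLOW(A) ⊇ {a,b}; new: +{a,b}
  A→b S B: FOLLOW(B) ⊇ FOLLOW(A) ⊇ {a,b}; new: +{a,b}
  S→C: FOLLOW(C) ⊇ FOLLOW(S) ⊇ {$,a,b}; new: +{$}
  S→a A: FOLLOW(A) ⊇ FOLLOW(S) ⊇ {$,a,b}; new: +{$}
  FOLLOW(S)={$,a,b}  FOLLOW(A)={$,a,b}  FOLLOW(B)={a,b}  FOLLOW(C)={$,a,b}
round 2:
  A→b S B: FOLLOW(B) ⊇ FOLLOW(A) ⊇ {$,a,b}; new: +{$}
  FOLLOW(S)={$,a,b}  FOLLOW(A)={$,a,b}  FOLLOW(B)={$,a,b}  FOLLOW(C)={$,a,b}
round 3: done
  FOLLOW(S)={$,a,b}  FOLLOW(A)={$,a,b}  FOLLOW(B)={$,a,b}  FOLLOW(C)={$,a,b}

FOLLOW(B) = ["$", "a", "b"]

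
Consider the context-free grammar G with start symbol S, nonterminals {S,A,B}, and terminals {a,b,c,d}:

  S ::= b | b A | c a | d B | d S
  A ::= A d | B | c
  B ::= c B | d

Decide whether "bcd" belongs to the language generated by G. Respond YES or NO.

CNF form of G:
  S -> T0 B | T0 S | T1 T3 | T2 A | b
  A -> A T0 | T1 B | c | d
  B -> T1 B | d
  T0 -> d
  T1 -> c
  T2 -> b
  T3 -> a

CYK table (by increasing span):
  [0..0]={S,T2}  "b"  orig:{S}
  [1..1]={A,T1}  "c"  orig:{A}
  [2..2]={A,B,T0}  "d"  orig:{A,B}
  [0..1]={S}  "bc"
  [1..2]={A,B}  "cd"
  [0..2]={S}  "bcd"

S ∈ T[0,2] ⇒ YES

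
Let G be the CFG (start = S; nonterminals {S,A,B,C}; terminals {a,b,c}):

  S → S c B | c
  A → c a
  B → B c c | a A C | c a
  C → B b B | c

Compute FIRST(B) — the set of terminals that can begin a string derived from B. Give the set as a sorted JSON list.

Compute FIRST by fixpoint:
round 1:
  A via A→c a: +{c}
  B via B→a A C: +{a}
  B via B→c a: +{c}
  C via C→B b B: +{a,c}
  S via S→c: +{c}
  S: {c}  A: {c}  B: {a,c}  C: {a,c}
round 2: (stable)
  S: {c}  A: {c}  B: {a,c}  C: {a,c}

FIRST(B) = ["a", "c"]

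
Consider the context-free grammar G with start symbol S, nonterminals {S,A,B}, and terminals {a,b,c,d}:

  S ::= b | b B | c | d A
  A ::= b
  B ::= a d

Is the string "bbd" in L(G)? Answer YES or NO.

Convert to CNF:
  S -> T1 A | T2 B | b | c
  A -> b
  B -> T0 T1
  T0 -> a
  T1 -> d
  T2 -> b

CYK table (by increasing span):
  [0..0]={A,S,T2}  "b"  orig:{A,S}
  [1..1]={A,S,T2}  "b"  orig:{A,S}
  [2..2]={T1}  "d"  orig:{}
  [0..1]=∅  "bb"
  [1..2]=∅  "bd"
  [0..2]=∅  "bbd"

S ∉ T[0,2] ⇒ NO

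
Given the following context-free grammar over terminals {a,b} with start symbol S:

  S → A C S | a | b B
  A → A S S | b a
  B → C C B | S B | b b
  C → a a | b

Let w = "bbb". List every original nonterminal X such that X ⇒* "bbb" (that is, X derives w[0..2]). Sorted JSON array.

CNF form of G:
  S -> A X4 | T0 B | a
  A -> A X2 | T0 T1
  B -> C X3 | S B | T0 T0
  C -> T1 T1 | b
  T0 -> b
  T1 -> a
  X2 -> S S
  X3 -> C B
  X4 -> C S

Fill CYK table bottom-up (cells [i..j] with 0 ≤ i ≤ j ≤ 2 only):
  [0..0]={C,T0}  "b"  orig:{C}
  [1..1]={C,T0}  "b"  orig:{C}
  [2..2]={C,T0}  "b"  orig:{C}
  [0..1]={B}  "bb"
  [1..2]={B}  "bb"
  [0..2]={S,X3}  "bbb"  orig:{S}

Original NTs in T[0,2] deriving "bbb": ["S"]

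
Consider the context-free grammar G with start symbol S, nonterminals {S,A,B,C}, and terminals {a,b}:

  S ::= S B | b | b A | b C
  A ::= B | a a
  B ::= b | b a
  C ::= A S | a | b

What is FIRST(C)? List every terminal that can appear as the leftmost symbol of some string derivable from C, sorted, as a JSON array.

Compute FIRST by fixpoint:
iter 1:
  A via A→a a: +{a}
  B via B→b: +{b}
  C via C→A S: +{a}
  C via C→b: +{b}
  S via S→b: +{b}
  FIRST[S]={b}  FIRST[A]={a}  FIRST[B]={b}  FIRST[C]={a,b}
iter 2:
  A via A→B: +{b}
  FIRST[S]={b}  FIRST[A]={a,b}  FIRST[B]={b}  FIRST[C]={a,b}
iter 3: (stable)
  FIRST[S]={b}  FIRST[A]={a,b}  FIRST[B]={b}  FIRST[C]={a,b}

FIRST(C) = ["a", "b"]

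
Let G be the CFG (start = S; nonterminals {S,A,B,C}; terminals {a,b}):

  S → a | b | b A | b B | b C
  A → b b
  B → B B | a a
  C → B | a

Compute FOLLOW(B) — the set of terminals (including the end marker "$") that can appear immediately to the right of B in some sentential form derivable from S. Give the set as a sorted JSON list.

Compute FIRST by fixpoint:
pass 1:
  A via A→b b: +{b}
  B via B→a a: +{a}
  C via C→B: +{a}
  S via S→a: +{a}
  S via S→b: +{b}
  FIRST[S]={a,b}  FIRST[A]={b}  FIRST[B]={a}  FIRST[C]={a}
pass 2: (stable)
  FIRST[S]={a,b}  FIRST[A]={b}  FIRST[B]={a}  FIRST[C]={a}

FOLLOW iteration:
FOLLOW(S) := {$}
round 1:
  B→B B: FOLLOW(B) ⊇ FIRST(B) = {a}; new: +{a}
  S→b A: FOLLOW(A) ⊇ FOLLOW(S) ⊇ {$}; new: +{$}
  S→b B: FOLLOW(B) ⊇ FOLLOW(S) ⊇ {$}; new: +{$}
  S→b C: FOLLOW(C) ⊇ FOLLOW(S) ⊇ {$}; new: +{$}
  FOLLOW[S]={$}  FOLLOW[A]={$}  FOLLOW[B]={$,a}  FOLLOW[C]={$}
round 2: — fixpoint
  FOLLOW[S]={$}  FOLLOW[A]={$}  FOLLOW[B]={$,a}  FOLLOW[C]={$}

FOLLOW(B) = ["$", "a"]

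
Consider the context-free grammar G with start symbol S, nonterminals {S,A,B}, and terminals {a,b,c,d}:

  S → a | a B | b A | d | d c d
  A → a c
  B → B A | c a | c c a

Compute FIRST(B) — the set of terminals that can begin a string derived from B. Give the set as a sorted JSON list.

Compute FIRST by fixpoint:
iter 1:
  A via A→a c: +{a}
  B via B→c a: +{c}
  S via S→a: +{a}
  S via S→b A: +{b}
  S via S→d: +{d}
  S: {a,b,d}  A: {a}  B: {c}
iter 2: (no change)
  S: {a,b,d}  A: {a}  B: {c}

FIRST(B) = ["c"]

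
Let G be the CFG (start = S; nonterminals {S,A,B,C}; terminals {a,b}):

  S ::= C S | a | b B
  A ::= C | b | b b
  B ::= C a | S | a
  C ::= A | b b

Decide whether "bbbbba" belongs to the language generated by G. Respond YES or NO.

CNF form of G:
  S -> C S | T0 B | a
  A -> T0 T0 | b
  B -> C S | C T1 | T0 B | a
  C -> T0 T0 | b
  T0 -> b
  T1 -> a

Fill CYK table bottom-up:
  [0..0]={A,C,T0}  "b"  orig:{A,C}
  [1..1]={A,C,T0}  "b"  orig:{A,C}
  [2..2]={A,C,T0}  "b"  orig:{A,C}
  [3..3]={A,C,T0}  "b"  orig:{A,C}
  [4..4]={A,C,T0}  "b"  orig:{A,C}
  [5..5]={B,S,T1}  "a"  orig:{B,S}
  [0..1]={A,C}  "bb"
  [1..2]={A,C}  "bb"
  [2..3]={A,C}  "bb"
  [3..4]={A,C}  "bb"
  [4..5]={B,S}  "ba"
  [0..2]=∅  "bbb"
  [1..3]=∅  "bbb"
  [2..4]=∅  "bbb"
  [3..5]={B,S}  "bba"
  [0..3]=∅  "bbbb"
  [1..4]=∅  "bbbb"
  [2..5]={B,S}  "bbba"
  [0..4]=∅  "bbbbb"
  [1..5]={B,S}  "bbbba"
  [0..5]={B,S}  "bbbbba"

S ∈ T[0,5] ⇒ YES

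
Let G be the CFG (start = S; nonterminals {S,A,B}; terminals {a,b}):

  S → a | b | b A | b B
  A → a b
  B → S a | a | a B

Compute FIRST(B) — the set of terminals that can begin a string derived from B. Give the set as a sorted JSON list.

FIRST iteration:
pass 1:
  A via A→a b: +{a}
  B via B→a: +{a}
  S via S→a: +{a}
  S via S→b: +{b}
  S: {a,b}  A: {a}  B: {a}
pass 2:
  B via B→S a: +{b}
  S: {a,b}  A: {a}  B: {a,b}
pass 3: — fixpoint
  S: {a,b}  A: {a}  B: {a,b}

FIRST(B) = ["a", "b"]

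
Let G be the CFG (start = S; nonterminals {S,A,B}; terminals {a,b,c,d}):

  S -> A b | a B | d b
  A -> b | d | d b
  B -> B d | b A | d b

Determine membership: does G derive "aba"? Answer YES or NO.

Convert to CNF:
  S -> A T1 | T0 T1 | T2 B
  A -> T0 T1 | b | d
  B -> B T0 | T0 T1 | T1 A
  T0 -> d
  T1 -> b
  T2 -> a

CYK fill:
  T[0,0] 'a' = {T2}  orig:{}
  T[1,1] 'b' = {A,T1}  orig:{A}
  T[2,2] 'a' = {T2}  orig:{}
  T[0,1] 'ab' = ∅
  T[1,2] 'ba' = ∅
  T[0,2] 'aba' = ∅

S ∉ T[0,2] ⇒ NO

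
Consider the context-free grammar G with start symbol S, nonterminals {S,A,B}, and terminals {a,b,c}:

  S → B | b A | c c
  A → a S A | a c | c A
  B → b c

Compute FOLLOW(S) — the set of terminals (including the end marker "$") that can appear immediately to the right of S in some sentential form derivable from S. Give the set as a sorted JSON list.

FIRST sets, iterate to fixpoint:
[1]
  A via A→a S A: +{a}
  A via A→c A: +{c}
  B via B→b c: +{b}
  S via S→B: +{b}
  S via S→c c: +{c}
  S: {b,c}  A: {a,c}  B: {b}
[2] done
  S: {b,c}  A: {a,c}  B: {b}

Compute FOLLOW by fixpoint:
seed FOLLOW(S) with $
pass 1:
  A→a S A: FOLLOW(S) ⊇ FIRST(A) = {a,c}; new: +{a,c}
  S→B: FOLLOW(B) ⊇ FOLLOW(S) ⊇ {$,a,c}; new: +{$,a,c}
  S→b A: FOLLOW(A) ⊇ FOLLOW(S) ⊇ {$,a,c}; new: +{$,a,c}
  FOLLOW(S)={$,a,c}  FOLLOW(A)={$,a,c}  FOLLOW(B)={$,a,c}
pass 2: (stable)
  FOLLOW(S)={$,a,c}  FOLLOW(A)={$,a,c}  FOLLOW(B)={$,a,c}

FOLLOW(S) = ["$", "a", "c"]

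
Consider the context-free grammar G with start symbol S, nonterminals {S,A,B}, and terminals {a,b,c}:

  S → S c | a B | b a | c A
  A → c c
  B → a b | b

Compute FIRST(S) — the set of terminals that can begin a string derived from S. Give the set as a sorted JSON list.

FIRST sets, iterate to fixpoint:
round 1:
  A via A→c c: +{c}
  B via B→a b: +{a}
  B via B→b: +{b}
  S via S→a B: +{a}
  S via S→b a: +{b}
  S via S→c A: +{c}
  S: {a,b,c}  A: {c}  B: {a,b}
round 2: — fixpoint
  S: {a,b,c}  A: {c}  B: {a,b}

FIRST(S) = ["a", "b", "c"]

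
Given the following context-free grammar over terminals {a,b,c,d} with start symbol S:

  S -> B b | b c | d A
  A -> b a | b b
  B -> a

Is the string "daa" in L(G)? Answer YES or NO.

Convert to CNF:
  S -> B T0 | T0 T2 | T3 A
  A -> T0 T0 | T0 T1
  B -> a
  T0 -> b
  T1 -> a
  T2 -> c
  T3 -> d

Fill CYK table bottom-up:
  [0..0]={T3}  "d"  orig:{}
  [1..1]={B,T1}  "a"  orig:{B}
  [2..2]={B,T1}  "a"  orig:{B}
  [0..1]=∅  "da"
  [1..2]=∅  "aa"
  [0..2]=∅  "daa"

S ∉ T[0,2] ⇒ NO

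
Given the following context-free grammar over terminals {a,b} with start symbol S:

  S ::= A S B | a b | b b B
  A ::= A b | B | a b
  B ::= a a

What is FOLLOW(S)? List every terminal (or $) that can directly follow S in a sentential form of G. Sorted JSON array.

FIRST iteration:
iter 1:
  A via A→a b: +{a}
  B via B→a a: +{a}
  S via S→A S B: +{a}
  S via S→b b B: +{b}
  S: {a,b}  A: {a}  B: {a}
iter 2: done
  S: {a,b}  A: {a}  B: {a}

FOLLOW sets:
seed FOLLOW(S) with $
round 1:
  A→A b: FOLLOW(A) ⊇ FIRST(b) = {b}; new: +{b}
  A→B: FOLLOW(B) ⊇ FOLLOW(A) ⊇ {b}; new: +{b}
  S→A S B: FOLLOW(A) ⊇ FIRST(S) = {a,b}; new: +{a}
  S→A S B: FOLLOW(S) ⊇ FIRST(B) = {a}; new: +{a}
  S→A S B: FOLLOW(B) ⊇ FOLLOW(S) ⊇ {$,a}; new: +{$,a}
  S: {$,a}  A: {a,b}  B: {$,a,b}
round 2: (no change)
  S: {$,a}  A: {a,b}  B: {$,a,b}

FOLLOW(S) = ["$", "a"]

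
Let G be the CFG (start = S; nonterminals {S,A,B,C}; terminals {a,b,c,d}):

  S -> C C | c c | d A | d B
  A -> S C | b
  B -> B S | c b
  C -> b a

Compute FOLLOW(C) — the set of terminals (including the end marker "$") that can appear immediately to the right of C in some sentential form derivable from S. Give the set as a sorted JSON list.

FIRST iteration:
round 1:
  A via A→b: +{b}
  B via B→c b: +{c}
  C via C→b a: +{b}
  S via S→C C: +{b}
  S via S→c c: +{c}
  S via S→d A: +{d}
  FIRST[S]={b,c,d}  FIRST[A]={b}  FIRST[B]={c}  FIRST[C]={b}
round 2:
  A via A→S C: +{c,d}
  FIRST[S]={b,c,d}  FIRST[A]={b,c,d}  FIRST[B]={c}  FIRST[C]={b}
round 3: done
  FIRST[S]={b,c,d}  FIRST[A]={b,c,d}  FIRST[B]={c}  FIRST[C]={b}

Compute FOLLOW by fixpoint:
seed FOLLOW(S) with $
iter 1:
  A→S C: FOLLOW(S) ⊇ FIRST(C) = {b}; new: +{b}
  B→B S: FOLLOW(B) ⊇ FIRST(S) = {b,c,d}; new: +{b,c,d}
  B→B S: FOLLOW(S) ⊇ FOLLOW(B) ⊇ {b,c,d}; new: +{c,d}
  S→C C: FOLLOW(C) ⊇ FIRST(C) = {b}; new: +{b}
  S→C C: FOLLOW(C) ⊇ FOLLOW(S) ⊇ {$,b,c,d}; new: +{$,c,d}
  S→d A: FOLLOW(A) ⊇ FOLLOW(S) ⊇ {$,b,c,d}; new: +{$,b,c,d}
  S→d B: FOLLOW(B) ⊇ FOLLOW(S) ⊇ {$,b,c,d}; new: +{$}
  FOLLOW[S]={$,b,c,d}  FOLLOW[A]={$,b,c,d}  FOLLOW[B]={$,b,c,d}  FOLLOW[C]={$,b,c,d}
iter 2: — fixpoint
  FOLLOW[S]={$,b,c,d}  FOLLOW[A]={$,b,c,d}  FOLLOW[B]={$,b,c,d}  FOLLOW[C]={$,b,c,d}

FOLLOW(C) = ["$", "b", "c", "d"]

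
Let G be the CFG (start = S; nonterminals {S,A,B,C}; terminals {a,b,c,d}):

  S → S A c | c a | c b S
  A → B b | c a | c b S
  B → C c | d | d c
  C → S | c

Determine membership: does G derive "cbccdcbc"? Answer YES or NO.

Convert to CNF:
  S -> S X7 | T1 T2 | T1 X8
  A -> B T0 | T1 T2 | T1 X4
  B -> C T1 | T3 T1 | d
  C -> S X5 | T1 T2 | T1 X6 | c
  T0 -> b
  T1 -> c
  T2 -> a
  T3 -> d
  X4 -> T0 S
  X5 -> A T1
  X6 -> T0 S
  X7 -> A T1
  X8 -> T0 S

Fill CYK table bottom-up:
  cell(0,0) c: {C,T1}  orig:{C}
  cell(1,1) b: {T0}  orig:{}
  cell(2,2) c: {C,T1}  orig:{C}
  cell(3,3) c: {C,T1}  orig:{C}
  cell(4,4) d: {B,T3}  orig:{B}
  cell(5,5) c: {C,T1}  orig:{C}
  cell(6,6) b: {T0}  orig:{}
  cell(7,7) c: {C,T1}  orig:{C}
  cell(0,1) cb: ∅
  cell(1,2) bc: ∅
  cell(2,3) cc: {B}
  cell(3,4) cd: ∅
  cell(4,5) dc: {B}
  cell(5,6) cb: ∅
  cell(6,7) bc: ∅
  cell(0,2) cbc: ∅
  cell(1,3) bcc: ∅
  cell(2,4) ccd: ∅
  cell(3,5) cdc: ∅
  cell(4,6) dcb: {A}
  cell(5,7) cbc: ∅
  cell(0,3) cbcc: ∅
  cell(1,4) bccd: ∅
  cell(2,5) ccdc: ∅
  cell(3,6) cdcb: ∅
  cell(4,7) dcbc: {X5,X7}  orig:{}
  cell(0,4) cbccd: ∅
  cell(1,5) bccdc: ∅
  cell(2,6) ccdcb: ∅
  cell(3,7) cdcbc: ∅
  cell(0,5) cbccdc: ∅
  cell(1,6) bccdcb: ∅
  cell(2,7) ccdcbc: ∅
  cell(0,6) cbccdcb: ∅
  cell(1,7) bccdcbc: ∅
  cell(0,7) cbccdcbc: ∅

S ∉ T[0,7] ⇒ NO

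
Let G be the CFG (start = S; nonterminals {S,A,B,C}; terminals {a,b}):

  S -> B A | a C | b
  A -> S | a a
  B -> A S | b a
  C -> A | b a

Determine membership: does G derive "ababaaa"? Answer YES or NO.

CNF form of G:
  S -> B A | T0 C | b
  A -> B A | T0 C | T0 T0 | b
  B -> A S | T1 T0
  C -> B A | T0 C | T0 T0 | T1 T0 | b
  T0 -> a
  T1 -> b

Fill CYK table bottom-up:
  T[0,0] 'a' = {T0}  orig:{}
  T[1,1] 'b' = {A,C,S,T1}  orig:{A,C,S}
  T[2,2] 'a' = {T0}  orig:{}
  T[3,3] 'b' = {A,C,S,T1}  orig:{A,C,S}
  T[4,4] 'a' = {T0}  orig:{}
  T[5,5] 'a' = {T0}  orig:{}
  T[6,6] 'a' = {T0}  orig:{}
  T[0,1] 'ab' = {A,C,S}
  T[1,2] 'ba' = {B,C}
  T[2,3] 'ab' = {A,C,S}
  T[3,4] 'ba' = {B,C}
  T[4,5] 'aa' = {A,C}
  T[5,6] 'aa' = {A,C}
  T[0,2] 'aba' = {A,C,S}
  T[1,3] 'bab' = {A,B,C,S}
  T[2,4] 'aba' = {A,C,S}
  T[3,5] 'baa' = ∅
  T[4,6] 'aaa' = {A,C,S}
  T[0,3] 'abab' = {A,B,C,S}
  T[1,4] 'baba' = {B}
  T[2,5] 'abaa' = ∅
  T[3,6] 'baaa' = {A,B,C,S}
  T[0,4] 'ababa' = {B}
  T[1,5] 'babaa' = {A,C,S}
  T[2,6] 'abaaa' = {A,B,C,S}
  T[0,5] 'ababaa' = {A,C,S}
  T[1,6] 'babaaa' = {A,B,C,S}
  T[0,6] 'ababaaa' = {A,B,C,S}

S ∈ T[0,6] ⇒ YES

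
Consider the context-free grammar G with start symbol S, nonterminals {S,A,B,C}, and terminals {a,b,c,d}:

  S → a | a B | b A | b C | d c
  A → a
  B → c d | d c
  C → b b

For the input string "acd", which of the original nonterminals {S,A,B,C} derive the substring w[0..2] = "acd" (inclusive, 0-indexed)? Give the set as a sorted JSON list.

Convert to CNF:
  S -> T1 T0 | T2 A | T2 C | T3 B | a
  A -> a
  B -> T0 T1 | T1 T0
  C -> T2 T2
  T0 -> c
  T1 -> d
  T2 -> b
  T3 -> a

Fill CYK table bottom-up — only the sub-triangle for w[0..2]:
  [0..0]={A,S,T3}  "a"  orig:{A,S}
  [1..1]={T0}  "c"  orig:{}
  [2..2]={T1}  "d"  orig:{}
  [0..1]=∅  "ac"
  [1..2]={B}  "cd"
  [0..2]={S}  "acd"

Original NTs in T[0,2] deriving "acd": ["S"]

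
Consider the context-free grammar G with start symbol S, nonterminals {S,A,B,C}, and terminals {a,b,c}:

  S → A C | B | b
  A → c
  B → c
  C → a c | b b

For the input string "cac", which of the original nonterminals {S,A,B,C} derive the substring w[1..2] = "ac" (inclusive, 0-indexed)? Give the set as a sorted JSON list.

CNF form of G:
  S -> A C | b | c
  A -> c
  B -> c
  C -> T0 T1 | T2 T2
  T0 -> a
  T1 -> c
  T2 -> b

CYK fill — only the sub-triangle for w[1..2]:
  cell(1,1) a: {T0}  orig:{}
  cell(2,2) c: {A,B,S,T1}  orig:{A,B,S}
  cell(1,2) ac: {C}

Original NTs in T[1,2] deriving "ac": ["C"]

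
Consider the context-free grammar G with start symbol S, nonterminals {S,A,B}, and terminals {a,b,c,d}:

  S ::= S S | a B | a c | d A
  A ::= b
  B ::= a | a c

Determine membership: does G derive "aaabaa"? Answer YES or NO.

Convert to CNF:
  S -> S S | T0 B | T0 T1 | T2 A
  A -> b
  B -> T0 T1 | a
  T0 -> a
  T1 -> c
  T2 -> d

Fill CYK table bottom-up:
  cell(0,0) a: {B,T0}  orig:{B}
  cell(1,1) a: {B,T0}  orig:{B}
  cell(2,2) a: {B,T0}  orig:{B}
  cell(3,3) b: {A}
  cell(4,4) a: {B,T0}  orig:{B}
  cell(5,5) a: {B,T0}  orig:{B}
  cell(0,1) aa: {S}
  cell(1,2) aa: {S}
  cell(2,3) ab: ∅
  cell(3,4) ba: ∅
  cell(4,5) aa: {S}
  cell(0,2) aaa: ∅
  cell(1,3) aab: ∅
  cell(2,4) aba: ∅
  cell(3,5) baa: ∅
  cell(0,3) aaab: ∅
  cell(1,4) aaba: ∅
  cell(2,5) abaa: ∅
  cell(0,4) aaaba: ∅
  cell(1,5) aabaa: ∅
  cell(0,5) aaabaa: ∅

S ∉ T[0,5] ⇒ NO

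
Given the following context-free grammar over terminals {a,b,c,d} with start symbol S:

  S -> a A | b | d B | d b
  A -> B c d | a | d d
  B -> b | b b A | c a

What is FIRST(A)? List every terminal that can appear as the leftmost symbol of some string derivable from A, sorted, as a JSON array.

FIRST iteration:
iter 1:
  A via A→a: +{a}
  A via A→d d: +{d}
  B via B→b: +{b}
  B via B→c a: +{c}
  S via S→a A: +{a}
  S via S→b: +{b}
  S via S→d B: +{d}
  FIRST(S)={a,b,d}  FIRST(A)={a,d}  FIRST(B)={b,c}
iter 2:
  A via A→B c d: +{b,c}
  FIRST(S)={a,b,d}  FIRST(A)={a,b,c,d}  FIRST(B)={b,c}
iter 3: (no change)
  FIRST(S)={a,b,d}  FIRST(A)={a,b,c,d}  FIRST(B)={b,c}

FIRST(A) = ["a", "b", "c", "d"]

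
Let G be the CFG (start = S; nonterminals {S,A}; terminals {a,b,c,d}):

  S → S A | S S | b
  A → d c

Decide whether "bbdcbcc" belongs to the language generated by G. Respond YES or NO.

CNF form of G:
  S -> S A | S S | b
  A -> T0 T1
  T0 -> d
  T1 -> c

CYK fill:
  [0..0]={S}  "b"
  [1..1]={S}  "b"
  [2..2]={T0}  "d"  orig:{}
  [3..3]={T1}  "c"  orig:{}
  [4..4]={S}  "b"
  [5..5]={T1}  "c"  orig:{}
  [6..6]={T1}  "c"  orig:{}
  [0..1]={S}  "bb"
  [1..2]=∅  "bd"
  [2..3]={A}  "dc"
  [3..4]=∅  "cb"
  [4..5]=∅  "bc"
  [5..6]=∅  "cc"
  [0..2]=∅  "bbd"
  [1..3]={S}  "bdc"
  [2..4]=∅  "dcb"
  [3..5]=∅  "cbc"
  [4..6]=∅  "bcc"
  [0..3]={S}  "bbdc"
  [1..4]={S}  "bdcb"
  [2..5]=∅  "dcbc"
  [3..6]=∅  "cbcc"
  [0..4]={S}  "bbdcb"
  [1..5]=∅  "bdcbc"
  [2..6]=∅  "dcbcc"
  [0..5]=∅  "bbdcbc"
  [1..6]=∅  "bdcbcc"
  [0..6]=∅  "bbdcbcc"

S ∉ T[0,6] ⇒ NO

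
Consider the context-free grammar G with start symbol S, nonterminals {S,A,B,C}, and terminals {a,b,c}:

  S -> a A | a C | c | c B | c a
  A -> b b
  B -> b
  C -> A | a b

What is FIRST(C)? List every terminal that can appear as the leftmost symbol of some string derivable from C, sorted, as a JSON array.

FIRST iteration:
iter 1:
  A via A→b b: +{b}
  B via B→b: +{b}
  C via C→A: +{b}
  C via C→a b: +{a}
  S via S→a A: +{a}
  S via S→c: +{c}
  FIRST[S]={a,c}  FIRST[A]={b}  FIRST[B]={b}  FIRST[C]={a,b}
iter 2: — fixpoint
  FIRST[S]={a,c}  FIRST[A]={b}  FIRST[B]={b}  FIRST[C]={a,b}

FIRST(C) = ["a", "b"]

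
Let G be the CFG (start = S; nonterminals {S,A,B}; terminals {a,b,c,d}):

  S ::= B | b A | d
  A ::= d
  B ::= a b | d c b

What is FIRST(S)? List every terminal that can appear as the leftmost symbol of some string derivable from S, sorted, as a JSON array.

FIRST iteration:
pass 1:
  A via A→d: +{d}
  B via B→a b: +{a}
  B via B→d c b: +{d}
  S via S→B: +{a,d}
  S via S→b A: +{b}
  S: {a,b,d}  A: {d}  B: {a,d}
pass 2: (no change)
  S: {a,b,d}  A: {d}  B: {a,d}

FIRST(S) = ["a", "b", "d"]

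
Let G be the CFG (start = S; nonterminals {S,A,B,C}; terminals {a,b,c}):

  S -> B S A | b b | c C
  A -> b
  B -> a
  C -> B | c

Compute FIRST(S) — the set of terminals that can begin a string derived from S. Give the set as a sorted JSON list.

FIRST iteration:
[1]
  A via A→b: +{b}
  B via B→a: +{a}
  C via C→B: +{a}
  C via C→c: +{c}
  S via S→B S A: +{a}
  S via S→b b: +{b}
  S via S→c C: +{c}
  FIRST[S]={a,b,c}  FIRST[A]={b}  FIRST[B]={a}  FIRST[C]={a,c}
[2] (stable)
  FIRST[S]={a,b,c}  FIRST[A]={b}  FIRST[B]={a}  FIRST[C]={a,c}

FIRST(S) = ["a", "b", "c"]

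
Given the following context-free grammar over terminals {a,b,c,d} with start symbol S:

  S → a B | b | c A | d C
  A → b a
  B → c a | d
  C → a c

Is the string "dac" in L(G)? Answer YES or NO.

CNF form of G:
  S -> T1 B | T2 A | T3 C | b
  A -> T0 T1
  B -> T2 T1 | d
  C -> T1 T2
  T0 -> b
  T1 -> a
  T2 -> c
  T3 -> d

CYK fill:
  T[0,0] 'd' = {B,T3}  orig:{B}
  T[1,1] 'a' = {T1}  orig:{}
  T[2,2] 'c' = {T2}  orig:{}
  T[0,1] 'da' = ∅
  T[1,2] 'ac' = {C}
  T[0,2] 'dac' = {S}

S ∈ T[0,2] ⇒ YES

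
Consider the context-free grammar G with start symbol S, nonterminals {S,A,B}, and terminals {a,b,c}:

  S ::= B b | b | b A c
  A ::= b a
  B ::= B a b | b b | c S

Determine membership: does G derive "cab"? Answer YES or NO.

CNF form of G:
  S -> B T0 | T0 X4 | b
  A -> T0 T1
  B -> B X3 | T0 T0 | T2 S
  T0 -> b
  T1 -> a
  T2 -> c
  X3 -> T1 T0
  X4 -> A T2

CYK fill:
  [0..0]={T2}  "c"  orig:{}
  [1..1]={T1}  "a"  orig:{}
  [2..2]={S,T0}  "b"  orig:{S}
  [0..1]=∅  "ca"
  [1..2]={X3}  "ab"  orig:{}
  [0..2]=∅  "cab"

S ∉ T[0,2] ⇒ NO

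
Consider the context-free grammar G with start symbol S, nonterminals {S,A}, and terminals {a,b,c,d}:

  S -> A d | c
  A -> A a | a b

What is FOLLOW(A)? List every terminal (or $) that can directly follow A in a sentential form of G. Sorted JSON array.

FIRST iteration:
[1]
  A via A→a b: +{a}
  S via S→A d: +{a}
  S via S→c: +{c}
  FIRST(S)={a,c}  FIRST(A)={a}
[2] done
  FIRST(S)={a,c}  FIRST(A)={a}

FOLLOW iteration:
initialize: $ ∈ FOLLOW(S)
iter 1:
  A→A a: FOLLOW(A) ⊇ FIRST(a) = {a}; new: +{a}
  S→A d: FOLLOW(A) ⊇ FIRST(d) = {d}; new: +{d}
  S: {$}  A: {a,d}
iter 2: — fixpoint
  S: {$}  A: {a,d}

FOLLOW(A) = ["a", "d"]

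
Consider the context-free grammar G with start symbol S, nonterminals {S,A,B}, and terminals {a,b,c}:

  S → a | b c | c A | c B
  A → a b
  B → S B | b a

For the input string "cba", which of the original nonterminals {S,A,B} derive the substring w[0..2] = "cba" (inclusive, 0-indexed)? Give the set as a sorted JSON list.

CNF form of G:
  S -> T1 T2 | T2 A | T2 B | a
  A -> T0 T1
  B -> S B | T1 T0
  T0 -> a
  T1 -> b
  T2 -> c

CYK table (by increasing span) (cells [i..j] with 0 ≤ i ≤ j ≤ 2 only):
  T[0,0] 'c' = {T2}  orig:{}
  T[1,1] 'b' = {T1}  orig:{}
  T[2,2] 'a' = {S,T0}  orig:{S}
  T[0,1] 'cb' = ∅
  T[1,2] 'ba' = {B}
  T[0,2] 'cba' = {S}

Original NTs in T[0,2] deriving "cba": ["S"]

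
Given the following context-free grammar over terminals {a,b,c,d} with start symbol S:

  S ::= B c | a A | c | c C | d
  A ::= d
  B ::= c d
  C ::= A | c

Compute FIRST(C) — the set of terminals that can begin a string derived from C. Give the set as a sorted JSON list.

FIRST iteration:
[1]
  A via A→d: +{d}
  B via B→c d: +{c}
  C via C→A: +{d}
  C via C→c: +{c}
  S via S→B c: +{c}
  S via S→a A: +{a}
  S via S→d: +{d}
  FIRST[S]={a,c,d}  FIRST[A]={d}  FIRST[B]={c}  FIRST[C]={c,d}
[2] (no change)
  FIRST[S]={a,c,d}  FIRST[A]={d}  FIRST[B]={c}  FIRST[C]={c,d}

FIRST(C) = ["c", "d"]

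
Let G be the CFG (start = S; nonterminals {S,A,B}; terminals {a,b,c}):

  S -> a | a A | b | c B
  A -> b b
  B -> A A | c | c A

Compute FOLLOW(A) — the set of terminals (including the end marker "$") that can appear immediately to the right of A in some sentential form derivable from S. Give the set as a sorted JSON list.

FIRST iteration:
[1]
  A via A→b b: +{b}
  B via B→A A: +{b}
  B via B→c: +{c}
  S via S→a: +{a}
  S via S→b: +{b}
  S via S→c B: +{c}
  FIRST(S)={a,b,c}  FIRST(A)={b}  FIRST(B)={b,c}
[2] done
  FIRST(S)={a,b,c}  FIRST(A)={b}  FIRST(B)={b,c}

Compute FOLLOW by fixpoint:
seed FOLLOW(S) with $
iter 1:
  B→A A: FOLLOW(A) ⊇ FIRST(A) = {b}; new: +{b}
  S→a A: FOLLOW(A) ⊇ FOLLOW(S) ⊇ {$}; new: +{$}
  S→c B: FOLLOW(B) ⊇ FOLLOW(S) ⊇ {$}; new: +{$}
  S: {$}  A: {$,b}  B: {$}
iter 2: — fixpoint
  S: {$}  A: {$,b}  B: {$}

FOLLOW(A) = ["$", "b"]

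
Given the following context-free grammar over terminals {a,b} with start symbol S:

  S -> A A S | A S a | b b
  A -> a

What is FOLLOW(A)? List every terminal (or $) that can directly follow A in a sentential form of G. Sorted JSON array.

Compute FIRST by fixpoint:
iter 1:
  A via A→a: +{a}
  S via S→A A S: +{a}
  S via S→b b: +{b}
  S: {a,b}  A: {a}
iter 2: done
  S: {a,b}  A: {a}

Compute FOLLOW by fixpoint:
seed FOLLOW(S) with $
[1]
  S→A A S: FOLLOW(A) ⊇ FIRST(A) = {a}; new: +{a}
  S→A A S: FOLLOW(A) ⊇ FIRST(S) = {a,b}; new: +{b}
  S→A S a: FOLLOW(S) ⊇ FIRST(a) = {a}; new: +{a}
  S: {$,a}  A: {a,b}
[2] done
  S: {$,a}  A: {a,b}

FOLLOW(A) = ["a", "b"]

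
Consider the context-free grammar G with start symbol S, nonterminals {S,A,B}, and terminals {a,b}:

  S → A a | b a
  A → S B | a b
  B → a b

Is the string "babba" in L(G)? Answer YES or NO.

CNF form of G:
  S -> A T0 | T1 T0
  A -> S B | T0 T1
  B -> T0 T1
  T0 -> a
  T1 -> b

CYK table (by increasing span):
  cell(0,0) b: {T1}  orig:{}
  cell(1,1) a: {T0}  orig:{}
  cell(2,2) b: {T1}  orig:{}
  cell(3,3) b: {T1}  orig:{}
  cell(4,4) a: {T0}  orig:{}
  cell(0,1) ba: {S}
  cell(1,2) ab: {A,B}
  cell(2,3) bb: ∅
  cell(3,4) ba: {S}
  cell(0,2) bab: ∅
  cell(1,3) abb: ∅
  cell(2,4) bba: ∅
  cell(0,3) babb: ∅
  cell(1,4) abba: ∅
  cell(0,4) babba: ∅

S ∉ T[0,4] ⇒ NO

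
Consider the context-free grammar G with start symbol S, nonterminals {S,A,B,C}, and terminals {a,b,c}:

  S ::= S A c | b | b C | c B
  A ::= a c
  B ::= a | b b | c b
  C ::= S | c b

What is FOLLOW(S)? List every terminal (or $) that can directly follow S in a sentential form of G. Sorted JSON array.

FIRST sets, iterate to fixpoint:
[1]
  A via A→a c: +{a}
  B via B→a: +{a}
  B via B→b b: +{b}
  B via B→c b: +{c}
  C via C→c b: +{c}
  S via S→b: +{b}
  S via S→c B: +{c}
  S: {b,c}  A: {a}  B: {a,b,c}  C: {c}
[2]
  C via C→S: +{b}
  S: {b,c}  A: {a}  B: {a,b,c}  C: {b,c}
[3] — fixpoint
  S: {b,c}  A: {a}  B: {a,b,c}  C: {b,c}

FOLLOW iteration:
initialize: $ ∈ FOLLOW(S)
iter 1:
  S→S A c: FOLLOW(S) ⊇ FIRST(A) = {a}; new: +{a}
  S→S A c: FOLLOW(A) ⊇ FIRST(c) = {c}; new: +{c}
  S→b C: FOLLOW(C) ⊇ FOLLOW(S) ⊇ {$,a}; new: +{$,a}
  S→c B: FOLLOW(B) ⊇ FOLLOW(S) ⊇ {$,a}; new: +{$,a}
  FOLLOW[S]={$,a}  FOLLOW[A]={c}  FOLLOW[B]={$,a}  FOLLOW[C]={$,a}
iter 2: done
  FOLLOW[S]={$,a}  FOLLOW[A]={c}  FOLLOW[B]={$,a}  FOLLOW[C]={$,a}

FOLLOW(S) = ["$", "a"]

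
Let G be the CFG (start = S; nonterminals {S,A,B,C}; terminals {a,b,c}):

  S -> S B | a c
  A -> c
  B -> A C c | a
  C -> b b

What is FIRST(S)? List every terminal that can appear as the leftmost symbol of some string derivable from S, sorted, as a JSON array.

FIRST iteration:
round 1:
  A via A→c: +{c}
  B via B→A C c: +{c}
  B via B→a: +{a}
  C via C→b b: +{b}
  S via S→a c: +{a}
  S: {a}  A: {c}  B: {a,c}  C: {b}
round 2: (stable)
  S: {a}  A: {c}  B: {a,c}  C: {b}

FIRST(S) = ["a"]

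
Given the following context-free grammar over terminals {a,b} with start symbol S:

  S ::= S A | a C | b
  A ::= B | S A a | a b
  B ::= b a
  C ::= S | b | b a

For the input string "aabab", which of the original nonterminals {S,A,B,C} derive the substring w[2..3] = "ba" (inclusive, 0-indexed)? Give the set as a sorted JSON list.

CNF form of G:
  S -> S A | T0 C | b
  A -> S X2 | T0 T1 | T1 T0
  B -> T1 T0
  C -> S A | T0 C | T1 T0 | b
  T0 -> a
  T1 -> b
  X2 -> A T0

CYK table (by increasing span) — only the sub-triangle for w[2..3]:
  T[2,2] 'b' = {C,S,T1}  orig:{C,S}
  T[3,3] 'a' = {T0}  orig:{}
  T[2,3] 'ba' = {A,B,C}

Original NTs in T[2,3] deriving "ba": ["A", "B", "C"]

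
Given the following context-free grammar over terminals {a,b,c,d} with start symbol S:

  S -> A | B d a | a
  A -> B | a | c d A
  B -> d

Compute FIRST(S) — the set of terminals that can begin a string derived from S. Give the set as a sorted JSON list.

Compute FIRST by fixpoint:
[1]
  A via A→a: +{a}
  A via A→c d A: +{c}
  B via B→d: +{d}
  S via S→A: +{a,c}
  S via S→B d a: +{d}
  FIRST(S)={a,c,d}  FIRST(A)={a,c}  FIRST(B)={d}
[2]
  A via A→B: +{d}
  FIRST(S)={a,c,d}  FIRST(A)={a,c,d}  FIRST(B)={d}
[3] done
  FIRST(S)={a,c,d}  FIRST(A)={a,c,d}  FIRST(B)={d}

FIRST(S) = ["a", "c", "d"]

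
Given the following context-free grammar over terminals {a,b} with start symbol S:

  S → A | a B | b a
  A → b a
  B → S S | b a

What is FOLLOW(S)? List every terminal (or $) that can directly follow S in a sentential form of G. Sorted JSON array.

Compute FIRST by fixpoint:
[1]
  A via A→b a: +{b}
  B via B→b a: +{b}
  S via S→A: +{b}
  S via S→a B: +{a}
  FIRST(S)={a,b}  FIRST(A)={b}  FIRST(B)={b}
[2]
  B via B→S S: +{a}
  FIRST(S)={a,b}  FIRST(A)={b}  FIRST(B)={a,b}
[3] — fixpoint
  FIRST(S)={a,b}  FIRST(A)={b}  FIRST(B)={a,b}

FOLLOW sets:
initialize: $ ∈ FOLLOW(S)
[1]
  B→S S: FOLLOW(S) ⊇ FIRST(S) = {a,b}; new: +{a,b}
  S→A: FOLLOW(A) ⊇ FOLLOW(S) ⊇ {$,a,b}; new: +{$,a,b}
  S→a B: FOLLOW(B) ⊇ FOLLOW(S) ⊇ {$,a,b}; new: +{$,a,b}
  FOLLOW[S]={$,a,b}  FOLLOW[A]={$,a,b}  FOLLOW[B]={$,a,b}
[2] done
  FOLLOW[S]={$,a,b}  FOLLOW[A]={$,a,b}  FOLLOW[B]={$,a,b}

FOLLOW(S) = ["$", "a", "b"]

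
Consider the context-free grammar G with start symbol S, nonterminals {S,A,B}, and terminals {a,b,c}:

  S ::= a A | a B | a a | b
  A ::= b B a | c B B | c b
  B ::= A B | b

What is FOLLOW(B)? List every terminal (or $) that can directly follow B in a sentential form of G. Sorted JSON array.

FIRST iteration:
[1]
  A via A→b B a: +{b}
  A via A→c B B: +{c}
  B via B→A B: +{b,c}
  S via S→a A: +{a}
  S via S→b: +{b}
  FIRST(S)={a,b}  FIRST(A)={b,c}  FIRST(B)={b,c}
[2] — fixpoint
  FIRST(S)={a,b}  FIRST(A)={b,c}  FIRST(B)={b,c}

FOLLOW sets:
FOLLOW(S) := {$}
pass 1:
  A→b B a: FOLLOW(B) ⊇ FIRST(a) = {a}; new: +{a}
  A→c B B: FOLLOW(B) ⊇ FIRST(B) = {b,c}; new: +{b,c}
  B→A B: FOLLOW(A) ⊇ FIRST(B) = {b,c}; new: +{b,c}
  S→a A: FOLLOW(A) ⊇ FOLLOW(S) ⊇ {$}; new: +{$}
  S→a B: FOLLOW(B) ⊇ FOLLOW(S) ⊇ {$}; new: +{$}
  FOLLOW[S]={$}  FOLLOW[A]={$,b,c}  FOLLOW[B]={$,a,b,c}
pass 2: (no change)
  FOLLOW[S]={$}  FOLLOW[A]={$,b,c}  FOLLOW[B]={$,a,b,c}

FOLLOW(B) = ["$", "a", "b", "c"]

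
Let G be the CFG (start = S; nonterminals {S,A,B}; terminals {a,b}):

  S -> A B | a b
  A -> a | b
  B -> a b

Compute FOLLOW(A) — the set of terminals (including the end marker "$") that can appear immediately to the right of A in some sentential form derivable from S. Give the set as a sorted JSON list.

FIRST sets, iterate to fixpoint:
pass 1:
  A via A→a: +{a}
  A via A→b: +{b}
  B via B→a b: +{a}
  S via S→A B: +{a,b}
  FIRST(S)={a,b}  FIRST(A)={a,b}  FIRST(B)={a}
pass 2: — fixpoint
  FIRST(S)={a,b}  FIRST(A)={a,b}  FIRST(B)={a}

FOLLOW sets:
seed FOLLOW(S) with $
[1]
  S→A B: FOLLOW(A) ⊇ FIRST(B) = {a}; new: +{a}
  S→A B: FOLLOW(B) ⊇ FOLLOW(S) ⊇ {$}; new: +{$}
  FOLLOW(S)={$}  FOLLOW(A)={a}  FOLLOW(B)={$}
[2] (no change)
  FOLLOW(S)={$}  FOLLOW(A)={a}  FOLLOW(B)={$}

FOLLOW(A) = ["a"]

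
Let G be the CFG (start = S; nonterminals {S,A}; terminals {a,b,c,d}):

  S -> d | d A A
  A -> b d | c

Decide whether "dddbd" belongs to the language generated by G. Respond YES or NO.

CNF form of G:
  S -> T1 X2 | d
  A -> T0 T1 | c
  T0 -> b
  T1 -> d
  X2 -> A A

CYK table (by increasing span):
  T[0,0] 'd' = {S,T1}  orig:{S}
  T[1,1] 'd' = {S,T1}  orig:{S}
  T[2,2] 'd' = {S,T1}  orig:{S}
  T[3,3] 'b' = {T0}  orig:{}
  T[4,4] 'd' = {S,T1}  orig:{S}
  T[0,1] 'dd' = ∅
  T[1,2] 'dd' = ∅
  T[2,3] 'db' = ∅
  T[3,4] 'bd' = {A}
  T[0,2] 'ddd' = ∅
  T[1,3] 'ddb' = ∅
  T[2,4] 'dbd' = ∅
  T[0,3] 'dddb' = ∅
  T[1,4] 'ddbd' = ∅
  T[0,4] 'dddbd' = ∅

S ∉ T[0,4] ⇒ NO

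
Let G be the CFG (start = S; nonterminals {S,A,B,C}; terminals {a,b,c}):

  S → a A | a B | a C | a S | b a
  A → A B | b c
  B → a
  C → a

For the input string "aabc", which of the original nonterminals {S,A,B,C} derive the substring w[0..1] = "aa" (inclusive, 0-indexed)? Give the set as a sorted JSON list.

CNF form of G:
  S -> T0 T2 | T2 A | T2 B | T2 C | T2 S
  A -> A B | T0 T1
  B -> a
  C -> a
  T0 -> b
  T1 -> c
  T2 -> a

CYK fill, restricted to cells inside w[0..1]:
  T[0,0] 'a' = {B,C,T2}  orig:{B,C}
  T[1,1] 'a' = {B,C,T2}  orig:{B,C}
  T[0,1] 'aa' = {S}

Original NTs in T[0,1] deriving "aa": ["S"]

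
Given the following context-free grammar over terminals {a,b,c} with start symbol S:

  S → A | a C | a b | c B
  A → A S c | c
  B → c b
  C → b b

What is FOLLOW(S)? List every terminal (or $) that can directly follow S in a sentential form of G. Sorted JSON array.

FIRST iteration:
iter 1:
  A via A→c: +{c}
  B via B→c b: +{c}
  C via C→b b: +{b}
  S via S→A: +{c}
  S via S→a C: +{a}
  FIRST[S]={a,c}  FIRST[A]={c}  FIRST[B]={c}  FIRST[C]={b}
iter 2: done
  FIRST[S]={a,c}  FIRST[A]={c}  FIRST[B]={c}  FIRST[C]={b}

FOLLOW iteration:
FOLLOW(S) := {$}
[1]
  A→A S c: FOLLOW(A) ⊇ FIRST(S) = {a,c}; new: +{a,c}
  A→A S c: FOLLOW(S) ⊇ FIRST(c) = {c}; new: +{c}
  S→A: FOLLOW(A) ⊇ FOLLOW(S) ⊇ {$,c}; new: +{$}
  S→a C: FOLLOW(C) ⊇ FOLLOW(S) ⊇ {$,c}; new: +{$,c}
  S→c B: FOLLOW(B) ⊇ FOLLOW(S) ⊇ {$,c}; new: +{$,c}
  FOLLOW(S)={$,c}  FOLLOW(A)={$,a,c}  FOLLOW(B)={$,c}  FOLLOW(C)={$,c}
[2] (stable)
  FOLLOW(S)={$,c}  FOLLOW(A)={$,a,c}  FOLLOW(B)={$,c}  FOLLOW(C)={$,c}

FOLLOW(S) = ["$", "c"]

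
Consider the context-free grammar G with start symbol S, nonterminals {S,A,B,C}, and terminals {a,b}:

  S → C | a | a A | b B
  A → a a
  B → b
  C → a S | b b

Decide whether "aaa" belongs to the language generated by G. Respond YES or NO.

Convert to CNF:
  S -> T0 A | T0 S | T1 B | T1 T1 | a
  A -> T0 T0
  B -> b
  C -> T0 S | T1 T1
  T0 -> a
  T1 -> b

CYK table (by increasing span):
  [0..0]={S,T0}  "a"  orig:{S}
  [1..1]={S,T0}  "a"  orig:{S}
  [2..2]={S,T0}  "a"  orig:{S}
  [0..1]={A,C,S}  "aa"
  [1..2]={A,C,S}  "aa"
  [0..2]={C,S}  "aaa"

S ∈ T[0,2] ⇒ YES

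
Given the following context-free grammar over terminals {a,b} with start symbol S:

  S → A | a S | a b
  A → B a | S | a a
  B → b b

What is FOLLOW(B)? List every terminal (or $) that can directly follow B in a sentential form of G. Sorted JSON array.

Compute FIRST by fixpoint:
pass 1:
  A via A→a a: +{a}
  B via B→b b: +{b}
  S via S→A: +{a}
  FIRST[S]={a}  FIRST[A]={a}  FIRST[B]={b}
pass 2:
  A via A→B a: +{b}
  S via S→A: +{b}
  FIRST[S]={a,b}  FIRST[A]={a,b}  FIRST[B]={b}
pass 3: (stable)
  FIRST[S]={a,b}  FIRST[A]={a,b}  FIRST[B]={b}

FOLLOW iteration:
FOLLOW(S) := {$}
pass 1:
  A→B a: FOLLOW(B) ⊇ FIRST(a) = {a}; new: +{a}
  S→A: FOLLOW(A) ⊇ FOLLOW(S) ⊇ {$}; new: +{$}
  FOLLOW(S)={$}  FOLLOW(A)={$}  FOLLOW(B)={a}
pass 2: (stable)
  FOLLOW(S)={$}  FOLLOW(A)={$}  FOLLOW(B)={a}

FOLLOW(B) = ["a"]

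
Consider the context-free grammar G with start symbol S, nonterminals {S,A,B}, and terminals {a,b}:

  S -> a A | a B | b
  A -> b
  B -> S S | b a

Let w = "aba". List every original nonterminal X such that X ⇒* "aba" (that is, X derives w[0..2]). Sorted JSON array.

CNF form of G:
  S -> T1 A | T1 B | b
  A -> b
  B -> S S | T0 T1
  T0 -> b
  T1 -> a

CYK fill, restricted to cells inside w[0..2]:
  T[0,0] 'a' = {T1}  orig:{}
  T[1,1] 'b' = {A,S,T0}  orig:{A,S}
  T[2,2] 'a' = {T1}  orig:{}
  T[0,1] 'ab' = {S}
  T[1,2] 'ba' = {B}
  T[0,2] 'aba' = {S}

Original NTs in T[0,2] deriving "aba": ["S"]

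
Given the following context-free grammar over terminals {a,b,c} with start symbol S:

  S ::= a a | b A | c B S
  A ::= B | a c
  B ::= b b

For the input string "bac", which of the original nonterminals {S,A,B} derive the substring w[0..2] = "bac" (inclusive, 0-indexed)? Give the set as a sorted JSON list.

Convert to CNF:
  S -> T0 T0 | T1 X3 | T2 A
  A -> T0 T1 | T2 T2
  B -> T2 T2
  T0 -> a
  T1 -> c
  T2 -> b
  X3 -> B S

CYK fill, restricted to cells inside w[0..2]:
  T[0,0] 'b' = {T2}  orig:{}
  T[1,1] 'a' = {T0}  orig:{}
  T[2,2] 'c' = {T1}  orig:{}
  T[0,1] 'ba' = ∅
  T[1,2] 'ac' = {A}
  T[0,2] 'bac' = {S}

Original NTs in T[0,2] deriving "bac": ["S"]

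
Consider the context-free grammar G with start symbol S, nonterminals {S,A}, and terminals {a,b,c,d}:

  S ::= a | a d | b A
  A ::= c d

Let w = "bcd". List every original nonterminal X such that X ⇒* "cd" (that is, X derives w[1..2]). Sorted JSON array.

CNF form of G:
  S -> T2 T1 | T3 A | a
  A -> T0 T1
  T0 -> c
  T1 -> d
  T2 -> a
  T3 -> b

CYK fill, restricted to cells inside w[1..2]:
  cell(1,1) c: {T0}  orig:{}
  cell(2,2) d: {T1}  orig:{}
  cell(1,2) cd: {A}

Original NTs in T[1,2] deriving "cd": ["A"]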